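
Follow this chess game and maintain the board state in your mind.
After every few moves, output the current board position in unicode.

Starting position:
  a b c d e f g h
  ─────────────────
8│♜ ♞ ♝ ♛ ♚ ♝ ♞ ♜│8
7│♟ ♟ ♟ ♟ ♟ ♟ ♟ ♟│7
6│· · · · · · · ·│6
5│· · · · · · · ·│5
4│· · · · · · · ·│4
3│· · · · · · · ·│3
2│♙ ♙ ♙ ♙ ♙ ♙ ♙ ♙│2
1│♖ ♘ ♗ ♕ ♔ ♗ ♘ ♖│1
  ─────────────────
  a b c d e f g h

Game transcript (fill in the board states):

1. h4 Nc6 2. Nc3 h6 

  a b c d e f g h
  ─────────────────
8│♜ · ♝ ♛ ♚ ♝ ♞ ♜│8
7│♟ ♟ ♟ ♟ ♟ ♟ ♟ ·│7
6│· · ♞ · · · · ♟│6
5│· · · · · · · ·│5
4│· · · · · · · ♙│4
3│· · ♘ · · · · ·│3
2│♙ ♙ ♙ ♙ ♙ ♙ ♙ ·│2
1│♖ · ♗ ♕ ♔ ♗ ♘ ♖│1
  ─────────────────
  a b c d e f g h

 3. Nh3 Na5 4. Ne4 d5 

  a b c d e f g h
  ─────────────────
8│♜ · ♝ ♛ ♚ ♝ ♞ ♜│8
7│♟ ♟ ♟ · ♟ ♟ ♟ ·│7
6│· · · · · · · ♟│6
5│♞ · · ♟ · · · ·│5
4│· · · · ♘ · · ♙│4
3│· · · · · · · ♘│3
2│♙ ♙ ♙ ♙ ♙ ♙ ♙ ·│2
1│♖ · ♗ ♕ ♔ ♗ · ♖│1
  ─────────────────
  a b c d e f g h

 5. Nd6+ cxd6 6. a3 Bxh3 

  a b c d e f g h
  ─────────────────
8│♜ · · ♛ ♚ ♝ ♞ ♜│8
7│♟ ♟ · · ♟ ♟ ♟ ·│7
6│· · · ♟ · · · ♟│6
5│♞ · · ♟ · · · ·│5
4│· · · · · · · ♙│4
3│♙ · · · · · · ♝│3
2│· ♙ ♙ ♙ ♙ ♙ ♙ ·│2
1│♖ · ♗ ♕ ♔ ♗ · ♖│1
  ─────────────────
  a b c d e f g h



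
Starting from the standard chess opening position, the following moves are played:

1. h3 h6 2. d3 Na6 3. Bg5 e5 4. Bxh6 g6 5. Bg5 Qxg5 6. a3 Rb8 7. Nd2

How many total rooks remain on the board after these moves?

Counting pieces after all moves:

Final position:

  a b c d e f g h
  ─────────────────
8│· ♜ ♝ · ♚ ♝ ♞ ♜│8
7│♟ ♟ ♟ ♟ · ♟ · ·│7
6│♞ · · · · · ♟ ·│6
5│· · · · ♟ · ♛ ·│5
4│· · · · · · · ·│4
3│♙ · · ♙ · · · ♙│3
2│· ♙ ♙ ♘ ♙ ♙ ♙ ·│2
1│♖ · · ♕ ♔ ♗ ♘ ♖│1
  ─────────────────
  a b c d e f g h


4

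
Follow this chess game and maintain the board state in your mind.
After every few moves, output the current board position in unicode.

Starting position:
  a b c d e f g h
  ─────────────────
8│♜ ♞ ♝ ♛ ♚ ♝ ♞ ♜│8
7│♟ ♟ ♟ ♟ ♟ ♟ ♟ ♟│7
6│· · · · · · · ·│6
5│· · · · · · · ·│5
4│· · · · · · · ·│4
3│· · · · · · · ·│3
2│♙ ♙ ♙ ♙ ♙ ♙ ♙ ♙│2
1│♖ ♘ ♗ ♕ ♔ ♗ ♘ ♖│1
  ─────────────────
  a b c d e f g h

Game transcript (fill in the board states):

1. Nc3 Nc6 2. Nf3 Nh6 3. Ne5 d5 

  a b c d e f g h
  ─────────────────
8│♜ · ♝ ♛ ♚ ♝ · ♜│8
7│♟ ♟ ♟ · ♟ ♟ ♟ ♟│7
6│· · ♞ · · · · ♞│6
5│· · · ♟ ♘ · · ·│5
4│· · · · · · · ·│4
3│· · ♘ · · · · ·│3
2│♙ ♙ ♙ ♙ ♙ ♙ ♙ ♙│2
1│♖ · ♗ ♕ ♔ ♗ · ♖│1
  ─────────────────
  a b c d e f g h

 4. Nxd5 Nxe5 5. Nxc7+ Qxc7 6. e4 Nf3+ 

  a b c d e f g h
  ─────────────────
8│♜ · ♝ · ♚ ♝ · ♜│8
7│♟ ♟ ♛ · ♟ ♟ ♟ ♟│7
6│· · · · · · · ♞│6
5│· · · · · · · ·│5
4│· · · · ♙ · · ·│4
3│· · · · · ♞ · ·│3
2│♙ ♙ ♙ ♙ · ♙ ♙ ♙│2
1│♖ · ♗ ♕ ♔ ♗ · ♖│1
  ─────────────────
  a b c d e f g h

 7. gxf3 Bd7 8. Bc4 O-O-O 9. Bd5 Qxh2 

  a b c d e f g h
  ─────────────────
8│· · ♚ ♜ · ♝ · ♜│8
7│♟ ♟ · ♝ ♟ ♟ ♟ ♟│7
6│· · · · · · · ♞│6
5│· · · ♗ · · · ·│5
4│· · · · ♙ · · ·│4
3│· · · · · ♙ · ·│3
2│♙ ♙ ♙ ♙ · ♙ · ♛│2
1│♖ · ♗ ♕ ♔ · · ♖│1
  ─────────────────
  a b c d e f g h

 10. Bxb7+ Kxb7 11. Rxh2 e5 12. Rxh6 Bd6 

  a b c d e f g h
  ─────────────────
8│· · · ♜ · · · ♜│8
7│♟ ♚ · ♝ · ♟ ♟ ♟│7
6│· · · ♝ · · · ♖│6
5│· · · · ♟ · · ·│5
4│· · · · ♙ · · ·│4
3│· · · · · ♙ · ·│3
2│♙ ♙ ♙ ♙ · ♙ · ·│2
1│♖ · ♗ ♕ ♔ · · ·│1
  ─────────────────
  a b c d e f g h



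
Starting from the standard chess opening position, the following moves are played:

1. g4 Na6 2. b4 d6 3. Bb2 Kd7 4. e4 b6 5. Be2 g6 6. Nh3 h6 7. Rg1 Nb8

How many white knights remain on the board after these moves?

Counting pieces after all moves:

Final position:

  a b c d e f g h
  ─────────────────
8│♜ ♞ ♝ ♛ · ♝ ♞ ♜│8
7│♟ · ♟ ♚ ♟ ♟ · ·│7
6│· ♟ · ♟ · · ♟ ♟│6
5│· · · · · · · ·│5
4│· ♙ · · ♙ · ♙ ·│4
3│· · · · · · · ♘│3
2│♙ ♗ ♙ ♙ ♗ ♙ · ♙│2
1│♖ ♘ · ♕ ♔ · ♖ ·│1
  ─────────────────
  a b c d e f g h


2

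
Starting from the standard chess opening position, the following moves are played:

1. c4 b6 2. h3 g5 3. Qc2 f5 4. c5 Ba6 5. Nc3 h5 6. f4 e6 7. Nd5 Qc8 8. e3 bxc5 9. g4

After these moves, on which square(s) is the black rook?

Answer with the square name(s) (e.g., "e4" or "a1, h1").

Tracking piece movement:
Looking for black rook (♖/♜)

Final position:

  a b c d e f g h
  ─────────────────
8│♜ ♞ ♛ · ♚ ♝ ♞ ♜│8
7│♟ · ♟ ♟ · · · ·│7
6│♝ · · · ♟ · · ·│6
5│· · ♟ ♘ · ♟ ♟ ♟│5
4│· · · · · ♙ ♙ ·│4
3│· · · · ♙ · · ♙│3
2│♙ ♙ ♕ ♙ · · · ·│2
1│♖ · ♗ · ♔ ♗ ♘ ♖│1
  ─────────────────
  a b c d e f g h


a8, h8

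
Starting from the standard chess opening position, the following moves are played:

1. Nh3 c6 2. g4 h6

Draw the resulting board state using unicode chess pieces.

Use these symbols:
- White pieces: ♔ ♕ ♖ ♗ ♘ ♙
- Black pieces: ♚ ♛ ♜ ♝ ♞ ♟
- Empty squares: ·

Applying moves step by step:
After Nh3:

♜ ♞ ♝ ♛ ♚ ♝ ♞ ♜
♟ ♟ ♟ ♟ ♟ ♟ ♟ ♟
· · · · · · · ·
· · · · · · · ·
· · · · · · · ·
· · · · · · · ♘
♙ ♙ ♙ ♙ ♙ ♙ ♙ ♙
♖ ♘ ♗ ♕ ♔ ♗ · ♖


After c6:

♜ ♞ ♝ ♛ ♚ ♝ ♞ ♜
♟ ♟ · ♟ ♟ ♟ ♟ ♟
· · ♟ · · · · ·
· · · · · · · ·
· · · · · · · ·
· · · · · · · ♘
♙ ♙ ♙ ♙ ♙ ♙ ♙ ♙
♖ ♘ ♗ ♕ ♔ ♗ · ♖


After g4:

♜ ♞ ♝ ♛ ♚ ♝ ♞ ♜
♟ ♟ · ♟ ♟ ♟ ♟ ♟
· · ♟ · · · · ·
· · · · · · · ·
· · · · · · ♙ ·
· · · · · · · ♘
♙ ♙ ♙ ♙ ♙ ♙ · ♙
♖ ♘ ♗ ♕ ♔ ♗ · ♖


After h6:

♜ ♞ ♝ ♛ ♚ ♝ ♞ ♜
♟ ♟ · ♟ ♟ ♟ ♟ ·
· · ♟ · · · · ♟
· · · · · · · ·
· · · · · · ♙ ·
· · · · · · · ♘
♙ ♙ ♙ ♙ ♙ ♙ · ♙
♖ ♘ ♗ ♕ ♔ ♗ · ♖



  a b c d e f g h
  ─────────────────
8│♜ ♞ ♝ ♛ ♚ ♝ ♞ ♜│8
7│♟ ♟ · ♟ ♟ ♟ ♟ ·│7
6│· · ♟ · · · · ♟│6
5│· · · · · · · ·│5
4│· · · · · · ♙ ·│4
3│· · · · · · · ♘│3
2│♙ ♙ ♙ ♙ ♙ ♙ · ♙│2
1│♖ ♘ ♗ ♕ ♔ ♗ · ♖│1
  ─────────────────
  a b c d e f g h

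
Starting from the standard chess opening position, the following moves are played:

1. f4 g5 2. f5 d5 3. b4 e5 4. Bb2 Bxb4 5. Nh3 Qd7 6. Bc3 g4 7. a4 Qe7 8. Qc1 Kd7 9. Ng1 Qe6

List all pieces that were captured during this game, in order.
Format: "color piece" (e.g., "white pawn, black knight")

Tracking captures:
  Bxb4: captured white pawn

white pawn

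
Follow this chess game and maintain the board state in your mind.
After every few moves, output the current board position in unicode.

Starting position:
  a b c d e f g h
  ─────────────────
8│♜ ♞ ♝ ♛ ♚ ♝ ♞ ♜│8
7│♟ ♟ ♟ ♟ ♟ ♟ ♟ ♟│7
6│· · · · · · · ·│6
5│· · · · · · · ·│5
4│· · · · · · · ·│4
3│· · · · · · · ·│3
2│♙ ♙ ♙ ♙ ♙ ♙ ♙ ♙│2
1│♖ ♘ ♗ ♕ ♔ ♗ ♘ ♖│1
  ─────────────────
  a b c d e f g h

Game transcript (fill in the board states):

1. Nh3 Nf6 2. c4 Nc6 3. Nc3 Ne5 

  a b c d e f g h
  ─────────────────
8│♜ · ♝ ♛ ♚ ♝ · ♜│8
7│♟ ♟ ♟ ♟ ♟ ♟ ♟ ♟│7
6│· · · · · ♞ · ·│6
5│· · · · ♞ · · ·│5
4│· · ♙ · · · · ·│4
3│· · ♘ · · · · ♘│3
2│♙ ♙ · ♙ ♙ ♙ ♙ ♙│2
1│♖ · ♗ ♕ ♔ ♗ · ♖│1
  ─────────────────
  a b c d e f g h

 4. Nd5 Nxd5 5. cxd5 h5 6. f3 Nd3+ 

  a b c d e f g h
  ─────────────────
8│♜ · ♝ ♛ ♚ ♝ · ♜│8
7│♟ ♟ ♟ ♟ ♟ ♟ ♟ ·│7
6│· · · · · · · ·│6
5│· · · ♙ · · · ♟│5
4│· · · · · · · ·│4
3│· · · ♞ · ♙ · ♘│3
2│♙ ♙ · ♙ ♙ · ♙ ♙│2
1│♖ · ♗ ♕ ♔ ♗ · ♖│1
  ─────────────────
  a b c d e f g h

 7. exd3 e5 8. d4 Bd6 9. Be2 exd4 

  a b c d e f g h
  ─────────────────
8│♜ · ♝ ♛ ♚ · · ♜│8
7│♟ ♟ ♟ ♟ · ♟ ♟ ·│7
6│· · · ♝ · · · ·│6
5│· · · ♙ · · · ♟│5
4│· · · ♟ · · · ·│4
3│· · · · · ♙ · ♘│3
2│♙ ♙ · ♙ ♗ · ♙ ♙│2
1│♖ · ♗ ♕ ♔ · · ♖│1
  ─────────────────
  a b c d e f g h

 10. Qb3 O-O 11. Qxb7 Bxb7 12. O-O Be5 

  a b c d e f g h
  ─────────────────
8│♜ · · ♛ · ♜ ♚ ·│8
7│♟ ♝ ♟ ♟ · ♟ ♟ ·│7
6│· · · · · · · ·│6
5│· · · ♙ ♝ · · ♟│5
4│· · · ♟ · · · ·│4
3│· · · · · ♙ · ♘│3
2│♙ ♙ · ♙ ♗ · ♙ ♙│2
1│♖ · ♗ · · ♖ ♔ ·│1
  ─────────────────
  a b c d e f g h

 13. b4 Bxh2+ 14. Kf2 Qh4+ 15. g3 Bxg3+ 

  a b c d e f g h
  ─────────────────
8│♜ · · · · ♜ ♚ ·│8
7│♟ ♝ ♟ ♟ · ♟ ♟ ·│7
6│· · · · · · · ·│6
5│· · · ♙ · · · ♟│5
4│· ♙ · ♟ · · · ♛│4
3│· · · · · ♙ ♝ ♘│3
2│♙ · · ♙ ♗ ♔ · ·│2
1│♖ · ♗ · · ♖ · ·│1
  ─────────────────
  a b c d e f g h



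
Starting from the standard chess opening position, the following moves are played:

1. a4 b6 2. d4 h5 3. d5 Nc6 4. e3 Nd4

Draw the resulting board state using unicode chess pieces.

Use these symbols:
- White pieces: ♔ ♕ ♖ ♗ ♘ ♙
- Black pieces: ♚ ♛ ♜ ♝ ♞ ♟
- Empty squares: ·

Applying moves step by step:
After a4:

♜ ♞ ♝ ♛ ♚ ♝ ♞ ♜
♟ ♟ ♟ ♟ ♟ ♟ ♟ ♟
· · · · · · · ·
· · · · · · · ·
♙ · · · · · · ·
· · · · · · · ·
· ♙ ♙ ♙ ♙ ♙ ♙ ♙
♖ ♘ ♗ ♕ ♔ ♗ ♘ ♖


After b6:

♜ ♞ ♝ ♛ ♚ ♝ ♞ ♜
♟ · ♟ ♟ ♟ ♟ ♟ ♟
· ♟ · · · · · ·
· · · · · · · ·
♙ · · · · · · ·
· · · · · · · ·
· ♙ ♙ ♙ ♙ ♙ ♙ ♙
♖ ♘ ♗ ♕ ♔ ♗ ♘ ♖


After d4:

♜ ♞ ♝ ♛ ♚ ♝ ♞ ♜
♟ · ♟ ♟ ♟ ♟ ♟ ♟
· ♟ · · · · · ·
· · · · · · · ·
♙ · · ♙ · · · ·
· · · · · · · ·
· ♙ ♙ · ♙ ♙ ♙ ♙
♖ ♘ ♗ ♕ ♔ ♗ ♘ ♖


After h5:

♜ ♞ ♝ ♛ ♚ ♝ ♞ ♜
♟ · ♟ ♟ ♟ ♟ ♟ ·
· ♟ · · · · · ·
· · · · · · · ♟
♙ · · ♙ · · · ·
· · · · · · · ·
· ♙ ♙ · ♙ ♙ ♙ ♙
♖ ♘ ♗ ♕ ♔ ♗ ♘ ♖


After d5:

♜ ♞ ♝ ♛ ♚ ♝ ♞ ♜
♟ · ♟ ♟ ♟ ♟ ♟ ·
· ♟ · · · · · ·
· · · ♙ · · · ♟
♙ · · · · · · ·
· · · · · · · ·
· ♙ ♙ · ♙ ♙ ♙ ♙
♖ ♘ ♗ ♕ ♔ ♗ ♘ ♖


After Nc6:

♜ · ♝ ♛ ♚ ♝ ♞ ♜
♟ · ♟ ♟ ♟ ♟ ♟ ·
· ♟ ♞ · · · · ·
· · · ♙ · · · ♟
♙ · · · · · · ·
· · · · · · · ·
· ♙ ♙ · ♙ ♙ ♙ ♙
♖ ♘ ♗ ♕ ♔ ♗ ♘ ♖


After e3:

♜ · ♝ ♛ ♚ ♝ ♞ ♜
♟ · ♟ ♟ ♟ ♟ ♟ ·
· ♟ ♞ · · · · ·
· · · ♙ · · · ♟
♙ · · · · · · ·
· · · · ♙ · · ·
· ♙ ♙ · · ♙ ♙ ♙
♖ ♘ ♗ ♕ ♔ ♗ ♘ ♖


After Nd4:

♜ · ♝ ♛ ♚ ♝ ♞ ♜
♟ · ♟ ♟ ♟ ♟ ♟ ·
· ♟ · · · · · ·
· · · ♙ · · · ♟
♙ · · ♞ · · · ·
· · · · ♙ · · ·
· ♙ ♙ · · ♙ ♙ ♙
♖ ♘ ♗ ♕ ♔ ♗ ♘ ♖



  a b c d e f g h
  ─────────────────
8│♜ · ♝ ♛ ♚ ♝ ♞ ♜│8
7│♟ · ♟ ♟ ♟ ♟ ♟ ·│7
6│· ♟ · · · · · ·│6
5│· · · ♙ · · · ♟│5
4│♙ · · ♞ · · · ·│4
3│· · · · ♙ · · ·│3
2│· ♙ ♙ · · ♙ ♙ ♙│2
1│♖ ♘ ♗ ♕ ♔ ♗ ♘ ♖│1
  ─────────────────
  a b c d e f g h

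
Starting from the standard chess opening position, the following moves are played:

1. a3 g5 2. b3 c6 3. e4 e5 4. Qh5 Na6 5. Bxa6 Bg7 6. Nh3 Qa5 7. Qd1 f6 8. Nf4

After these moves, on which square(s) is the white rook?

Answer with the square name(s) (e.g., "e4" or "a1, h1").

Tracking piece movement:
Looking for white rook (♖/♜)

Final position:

  a b c d e f g h
  ─────────────────
8│♜ · ♝ · ♚ · ♞ ♜│8
7│♟ ♟ · ♟ · · ♝ ♟│7
6│♗ · ♟ · · ♟ · ·│6
5│♛ · · · ♟ · ♟ ·│5
4│· · · · ♙ ♘ · ·│4
3│♙ ♙ · · · · · ·│3
2│· · ♙ ♙ · ♙ ♙ ♙│2
1│♖ ♘ ♗ ♕ ♔ · · ♖│1
  ─────────────────
  a b c d e f g h


a1, h1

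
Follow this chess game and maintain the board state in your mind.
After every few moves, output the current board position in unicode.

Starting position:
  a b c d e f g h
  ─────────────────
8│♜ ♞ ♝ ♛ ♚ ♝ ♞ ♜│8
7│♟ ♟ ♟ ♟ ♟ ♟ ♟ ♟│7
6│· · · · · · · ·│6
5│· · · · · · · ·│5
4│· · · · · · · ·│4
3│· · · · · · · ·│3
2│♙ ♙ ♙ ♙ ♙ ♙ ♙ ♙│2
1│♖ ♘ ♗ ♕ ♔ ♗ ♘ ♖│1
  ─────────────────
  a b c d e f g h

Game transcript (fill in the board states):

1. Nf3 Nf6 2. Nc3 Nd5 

  a b c d e f g h
  ─────────────────
8│♜ ♞ ♝ ♛ ♚ ♝ · ♜│8
7│♟ ♟ ♟ ♟ ♟ ♟ ♟ ♟│7
6│· · · · · · · ·│6
5│· · · ♞ · · · ·│5
4│· · · · · · · ·│4
3│· · ♘ · · ♘ · ·│3
2│♙ ♙ ♙ ♙ ♙ ♙ ♙ ♙│2
1│♖ · ♗ ♕ ♔ ♗ · ♖│1
  ─────────────────
  a b c d e f g h

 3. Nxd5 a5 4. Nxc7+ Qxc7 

  a b c d e f g h
  ─────────────────
8│♜ ♞ ♝ · ♚ ♝ · ♜│8
7│· ♟ ♛ ♟ ♟ ♟ ♟ ♟│7
6│· · · · · · · ·│6
5│♟ · · · · · · ·│5
4│· · · · · · · ·│4
3│· · · · · ♘ · ·│3
2│♙ ♙ ♙ ♙ ♙ ♙ ♙ ♙│2
1│♖ · ♗ ♕ ♔ ♗ · ♖│1
  ─────────────────
  a b c d e f g h

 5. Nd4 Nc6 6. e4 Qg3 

  a b c d e f g h
  ─────────────────
8│♜ · ♝ · ♚ ♝ · ♜│8
7│· ♟ · ♟ ♟ ♟ ♟ ♟│7
6│· · ♞ · · · · ·│6
5│♟ · · · · · · ·│5
4│· · · ♘ ♙ · · ·│4
3│· · · · · · ♛ ·│3
2│♙ ♙ ♙ ♙ · ♙ ♙ ♙│2
1│♖ · ♗ ♕ ♔ ♗ · ♖│1
  ─────────────────
  a b c d e f g h

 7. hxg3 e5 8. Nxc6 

  a b c d e f g h
  ─────────────────
8│♜ · ♝ · ♚ ♝ · ♜│8
7│· ♟ · ♟ · ♟ ♟ ♟│7
6│· · ♘ · · · · ·│6
5│♟ · · · ♟ · · ·│5
4│· · · · ♙ · · ·│4
3│· · · · · · ♙ ·│3
2│♙ ♙ ♙ ♙ · ♙ ♙ ·│2
1│♖ · ♗ ♕ ♔ ♗ · ♖│1
  ─────────────────
  a b c d e f g h


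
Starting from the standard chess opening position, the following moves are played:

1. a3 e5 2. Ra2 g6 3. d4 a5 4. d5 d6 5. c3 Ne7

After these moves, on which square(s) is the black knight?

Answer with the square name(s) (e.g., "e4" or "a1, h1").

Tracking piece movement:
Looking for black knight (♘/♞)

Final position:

  a b c d e f g h
  ─────────────────
8│♜ ♞ ♝ ♛ ♚ ♝ · ♜│8
7│· ♟ ♟ · ♞ ♟ · ♟│7
6│· · · ♟ · · ♟ ·│6
5│♟ · · ♙ ♟ · · ·│5
4│· · · · · · · ·│4
3│♙ · ♙ · · · · ·│3
2│♖ ♙ · · ♙ ♙ ♙ ♙│2
1│· ♘ ♗ ♕ ♔ ♗ ♘ ♖│1
  ─────────────────
  a b c d e f g h


b8, e7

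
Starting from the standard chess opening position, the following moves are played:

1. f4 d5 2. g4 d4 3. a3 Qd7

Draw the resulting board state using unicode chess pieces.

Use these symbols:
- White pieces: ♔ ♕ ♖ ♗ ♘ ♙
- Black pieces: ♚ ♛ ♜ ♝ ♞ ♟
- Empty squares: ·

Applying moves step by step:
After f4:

♜ ♞ ♝ ♛ ♚ ♝ ♞ ♜
♟ ♟ ♟ ♟ ♟ ♟ ♟ ♟
· · · · · · · ·
· · · · · · · ·
· · · · · ♙ · ·
· · · · · · · ·
♙ ♙ ♙ ♙ ♙ · ♙ ♙
♖ ♘ ♗ ♕ ♔ ♗ ♘ ♖


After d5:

♜ ♞ ♝ ♛ ♚ ♝ ♞ ♜
♟ ♟ ♟ · ♟ ♟ ♟ ♟
· · · · · · · ·
· · · ♟ · · · ·
· · · · · ♙ · ·
· · · · · · · ·
♙ ♙ ♙ ♙ ♙ · ♙ ♙
♖ ♘ ♗ ♕ ♔ ♗ ♘ ♖


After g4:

♜ ♞ ♝ ♛ ♚ ♝ ♞ ♜
♟ ♟ ♟ · ♟ ♟ ♟ ♟
· · · · · · · ·
· · · ♟ · · · ·
· · · · · ♙ ♙ ·
· · · · · · · ·
♙ ♙ ♙ ♙ ♙ · · ♙
♖ ♘ ♗ ♕ ♔ ♗ ♘ ♖


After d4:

♜ ♞ ♝ ♛ ♚ ♝ ♞ ♜
♟ ♟ ♟ · ♟ ♟ ♟ ♟
· · · · · · · ·
· · · · · · · ·
· · · ♟ · ♙ ♙ ·
· · · · · · · ·
♙ ♙ ♙ ♙ ♙ · · ♙
♖ ♘ ♗ ♕ ♔ ♗ ♘ ♖


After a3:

♜ ♞ ♝ ♛ ♚ ♝ ♞ ♜
♟ ♟ ♟ · ♟ ♟ ♟ ♟
· · · · · · · ·
· · · · · · · ·
· · · ♟ · ♙ ♙ ·
♙ · · · · · · ·
· ♙ ♙ ♙ ♙ · · ♙
♖ ♘ ♗ ♕ ♔ ♗ ♘ ♖


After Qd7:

♜ ♞ ♝ · ♚ ♝ ♞ ♜
♟ ♟ ♟ ♛ ♟ ♟ ♟ ♟
· · · · · · · ·
· · · · · · · ·
· · · ♟ · ♙ ♙ ·
♙ · · · · · · ·
· ♙ ♙ ♙ ♙ · · ♙
♖ ♘ ♗ ♕ ♔ ♗ ♘ ♖



  a b c d e f g h
  ─────────────────
8│♜ ♞ ♝ · ♚ ♝ ♞ ♜│8
7│♟ ♟ ♟ ♛ ♟ ♟ ♟ ♟│7
6│· · · · · · · ·│6
5│· · · · · · · ·│5
4│· · · ♟ · ♙ ♙ ·│4
3│♙ · · · · · · ·│3
2│· ♙ ♙ ♙ ♙ · · ♙│2
1│♖ ♘ ♗ ♕ ♔ ♗ ♘ ♖│1
  ─────────────────
  a b c d e f g h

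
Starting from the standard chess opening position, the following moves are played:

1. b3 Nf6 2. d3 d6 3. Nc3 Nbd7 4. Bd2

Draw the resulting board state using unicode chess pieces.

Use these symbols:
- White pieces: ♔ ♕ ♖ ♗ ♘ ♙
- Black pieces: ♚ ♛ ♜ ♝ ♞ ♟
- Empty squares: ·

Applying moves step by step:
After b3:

♜ ♞ ♝ ♛ ♚ ♝ ♞ ♜
♟ ♟ ♟ ♟ ♟ ♟ ♟ ♟
· · · · · · · ·
· · · · · · · ·
· · · · · · · ·
· ♙ · · · · · ·
♙ · ♙ ♙ ♙ ♙ ♙ ♙
♖ ♘ ♗ ♕ ♔ ♗ ♘ ♖


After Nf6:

♜ ♞ ♝ ♛ ♚ ♝ · ♜
♟ ♟ ♟ ♟ ♟ ♟ ♟ ♟
· · · · · ♞ · ·
· · · · · · · ·
· · · · · · · ·
· ♙ · · · · · ·
♙ · ♙ ♙ ♙ ♙ ♙ ♙
♖ ♘ ♗ ♕ ♔ ♗ ♘ ♖


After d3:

♜ ♞ ♝ ♛ ♚ ♝ · ♜
♟ ♟ ♟ ♟ ♟ ♟ ♟ ♟
· · · · · ♞ · ·
· · · · · · · ·
· · · · · · · ·
· ♙ · ♙ · · · ·
♙ · ♙ · ♙ ♙ ♙ ♙
♖ ♘ ♗ ♕ ♔ ♗ ♘ ♖


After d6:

♜ ♞ ♝ ♛ ♚ ♝ · ♜
♟ ♟ ♟ · ♟ ♟ ♟ ♟
· · · ♟ · ♞ · ·
· · · · · · · ·
· · · · · · · ·
· ♙ · ♙ · · · ·
♙ · ♙ · ♙ ♙ ♙ ♙
♖ ♘ ♗ ♕ ♔ ♗ ♘ ♖


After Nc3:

♜ ♞ ♝ ♛ ♚ ♝ · ♜
♟ ♟ ♟ · ♟ ♟ ♟ ♟
· · · ♟ · ♞ · ·
· · · · · · · ·
· · · · · · · ·
· ♙ ♘ ♙ · · · ·
♙ · ♙ · ♙ ♙ ♙ ♙
♖ · ♗ ♕ ♔ ♗ ♘ ♖


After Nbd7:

♜ · ♝ ♛ ♚ ♝ · ♜
♟ ♟ ♟ ♞ ♟ ♟ ♟ ♟
· · · ♟ · ♞ · ·
· · · · · · · ·
· · · · · · · ·
· ♙ ♘ ♙ · · · ·
♙ · ♙ · ♙ ♙ ♙ ♙
♖ · ♗ ♕ ♔ ♗ ♘ ♖


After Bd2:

♜ · ♝ ♛ ♚ ♝ · ♜
♟ ♟ ♟ ♞ ♟ ♟ ♟ ♟
· · · ♟ · ♞ · ·
· · · · · · · ·
· · · · · · · ·
· ♙ ♘ ♙ · · · ·
♙ · ♙ ♗ ♙ ♙ ♙ ♙
♖ · · ♕ ♔ ♗ ♘ ♖



  a b c d e f g h
  ─────────────────
8│♜ · ♝ ♛ ♚ ♝ · ♜│8
7│♟ ♟ ♟ ♞ ♟ ♟ ♟ ♟│7
6│· · · ♟ · ♞ · ·│6
5│· · · · · · · ·│5
4│· · · · · · · ·│4
3│· ♙ ♘ ♙ · · · ·│3
2│♙ · ♙ ♗ ♙ ♙ ♙ ♙│2
1│♖ · · ♕ ♔ ♗ ♘ ♖│1
  ─────────────────
  a b c d e f g h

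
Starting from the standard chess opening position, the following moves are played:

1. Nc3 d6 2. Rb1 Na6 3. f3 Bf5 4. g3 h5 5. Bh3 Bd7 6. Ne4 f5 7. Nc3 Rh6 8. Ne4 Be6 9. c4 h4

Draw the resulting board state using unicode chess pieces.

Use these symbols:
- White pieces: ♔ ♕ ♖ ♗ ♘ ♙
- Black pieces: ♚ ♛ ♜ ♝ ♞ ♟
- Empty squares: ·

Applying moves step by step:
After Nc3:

♜ ♞ ♝ ♛ ♚ ♝ ♞ ♜
♟ ♟ ♟ ♟ ♟ ♟ ♟ ♟
· · · · · · · ·
· · · · · · · ·
· · · · · · · ·
· · ♘ · · · · ·
♙ ♙ ♙ ♙ ♙ ♙ ♙ ♙
♖ · ♗ ♕ ♔ ♗ ♘ ♖


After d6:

♜ ♞ ♝ ♛ ♚ ♝ ♞ ♜
♟ ♟ ♟ · ♟ ♟ ♟ ♟
· · · ♟ · · · ·
· · · · · · · ·
· · · · · · · ·
· · ♘ · · · · ·
♙ ♙ ♙ ♙ ♙ ♙ ♙ ♙
♖ · ♗ ♕ ♔ ♗ ♘ ♖


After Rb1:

♜ ♞ ♝ ♛ ♚ ♝ ♞ ♜
♟ ♟ ♟ · ♟ ♟ ♟ ♟
· · · ♟ · · · ·
· · · · · · · ·
· · · · · · · ·
· · ♘ · · · · ·
♙ ♙ ♙ ♙ ♙ ♙ ♙ ♙
· ♖ ♗ ♕ ♔ ♗ ♘ ♖


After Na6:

♜ · ♝ ♛ ♚ ♝ ♞ ♜
♟ ♟ ♟ · ♟ ♟ ♟ ♟
♞ · · ♟ · · · ·
· · · · · · · ·
· · · · · · · ·
· · ♘ · · · · ·
♙ ♙ ♙ ♙ ♙ ♙ ♙ ♙
· ♖ ♗ ♕ ♔ ♗ ♘ ♖


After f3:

♜ · ♝ ♛ ♚ ♝ ♞ ♜
♟ ♟ ♟ · ♟ ♟ ♟ ♟
♞ · · ♟ · · · ·
· · · · · · · ·
· · · · · · · ·
· · ♘ · · ♙ · ·
♙ ♙ ♙ ♙ ♙ · ♙ ♙
· ♖ ♗ ♕ ♔ ♗ ♘ ♖


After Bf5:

♜ · · ♛ ♚ ♝ ♞ ♜
♟ ♟ ♟ · ♟ ♟ ♟ ♟
♞ · · ♟ · · · ·
· · · · · ♝ · ·
· · · · · · · ·
· · ♘ · · ♙ · ·
♙ ♙ ♙ ♙ ♙ · ♙ ♙
· ♖ ♗ ♕ ♔ ♗ ♘ ♖


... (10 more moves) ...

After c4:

♜ · · ♛ ♚ ♝ ♞ ·
♟ ♟ ♟ · ♟ · ♟ ·
♞ · · ♟ ♝ · · ♜
· · · · · ♟ · ♟
· · ♙ · ♘ · · ·
· · · · · ♙ ♙ ♗
♙ ♙ · ♙ ♙ · · ♙
· ♖ ♗ ♕ ♔ · ♘ ♖


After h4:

♜ · · ♛ ♚ ♝ ♞ ·
♟ ♟ ♟ · ♟ · ♟ ·
♞ · · ♟ ♝ · · ♜
· · · · · ♟ · ·
· · ♙ · ♘ · · ♟
· · · · · ♙ ♙ ♗
♙ ♙ · ♙ ♙ · · ♙
· ♖ ♗ ♕ ♔ · ♘ ♖



  a b c d e f g h
  ─────────────────
8│♜ · · ♛ ♚ ♝ ♞ ·│8
7│♟ ♟ ♟ · ♟ · ♟ ·│7
6│♞ · · ♟ ♝ · · ♜│6
5│· · · · · ♟ · ·│5
4│· · ♙ · ♘ · · ♟│4
3│· · · · · ♙ ♙ ♗│3
2│♙ ♙ · ♙ ♙ · · ♙│2
1│· ♖ ♗ ♕ ♔ · ♘ ♖│1
  ─────────────────
  a b c d e f g h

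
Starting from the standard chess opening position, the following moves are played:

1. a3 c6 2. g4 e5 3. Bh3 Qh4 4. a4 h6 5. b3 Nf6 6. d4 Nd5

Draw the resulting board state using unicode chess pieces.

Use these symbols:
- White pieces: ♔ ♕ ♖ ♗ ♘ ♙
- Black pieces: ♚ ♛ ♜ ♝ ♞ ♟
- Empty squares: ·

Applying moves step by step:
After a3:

♜ ♞ ♝ ♛ ♚ ♝ ♞ ♜
♟ ♟ ♟ ♟ ♟ ♟ ♟ ♟
· · · · · · · ·
· · · · · · · ·
· · · · · · · ·
♙ · · · · · · ·
· ♙ ♙ ♙ ♙ ♙ ♙ ♙
♖ ♘ ♗ ♕ ♔ ♗ ♘ ♖


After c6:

♜ ♞ ♝ ♛ ♚ ♝ ♞ ♜
♟ ♟ · ♟ ♟ ♟ ♟ ♟
· · ♟ · · · · ·
· · · · · · · ·
· · · · · · · ·
♙ · · · · · · ·
· ♙ ♙ ♙ ♙ ♙ ♙ ♙
♖ ♘ ♗ ♕ ♔ ♗ ♘ ♖


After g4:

♜ ♞ ♝ ♛ ♚ ♝ ♞ ♜
♟ ♟ · ♟ ♟ ♟ ♟ ♟
· · ♟ · · · · ·
· · · · · · · ·
· · · · · · ♙ ·
♙ · · · · · · ·
· ♙ ♙ ♙ ♙ ♙ · ♙
♖ ♘ ♗ ♕ ♔ ♗ ♘ ♖


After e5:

♜ ♞ ♝ ♛ ♚ ♝ ♞ ♜
♟ ♟ · ♟ · ♟ ♟ ♟
· · ♟ · · · · ·
· · · · ♟ · · ·
· · · · · · ♙ ·
♙ · · · · · · ·
· ♙ ♙ ♙ ♙ ♙ · ♙
♖ ♘ ♗ ♕ ♔ ♗ ♘ ♖


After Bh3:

♜ ♞ ♝ ♛ ♚ ♝ ♞ ♜
♟ ♟ · ♟ · ♟ ♟ ♟
· · ♟ · · · · ·
· · · · ♟ · · ·
· · · · · · ♙ ·
♙ · · · · · · ♗
· ♙ ♙ ♙ ♙ ♙ · ♙
♖ ♘ ♗ ♕ ♔ · ♘ ♖


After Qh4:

♜ ♞ ♝ · ♚ ♝ ♞ ♜
♟ ♟ · ♟ · ♟ ♟ ♟
· · ♟ · · · · ·
· · · · ♟ · · ·
· · · · · · ♙ ♛
♙ · · · · · · ♗
· ♙ ♙ ♙ ♙ ♙ · ♙
♖ ♘ ♗ ♕ ♔ · ♘ ♖


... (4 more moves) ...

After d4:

♜ ♞ ♝ · ♚ ♝ · ♜
♟ ♟ · ♟ · ♟ ♟ ·
· · ♟ · · ♞ · ♟
· · · · ♟ · · ·
♙ · · ♙ · · ♙ ♛
· ♙ · · · · · ♗
· · ♙ · ♙ ♙ · ♙
♖ ♘ ♗ ♕ ♔ · ♘ ♖


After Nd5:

♜ ♞ ♝ · ♚ ♝ · ♜
♟ ♟ · ♟ · ♟ ♟ ·
· · ♟ · · · · ♟
· · · ♞ ♟ · · ·
♙ · · ♙ · · ♙ ♛
· ♙ · · · · · ♗
· · ♙ · ♙ ♙ · ♙
♖ ♘ ♗ ♕ ♔ · ♘ ♖



  a b c d e f g h
  ─────────────────
8│♜ ♞ ♝ · ♚ ♝ · ♜│8
7│♟ ♟ · ♟ · ♟ ♟ ·│7
6│· · ♟ · · · · ♟│6
5│· · · ♞ ♟ · · ·│5
4│♙ · · ♙ · · ♙ ♛│4
3│· ♙ · · · · · ♗│3
2│· · ♙ · ♙ ♙ · ♙│2
1│♖ ♘ ♗ ♕ ♔ · ♘ ♖│1
  ─────────────────
  a b c d e f g h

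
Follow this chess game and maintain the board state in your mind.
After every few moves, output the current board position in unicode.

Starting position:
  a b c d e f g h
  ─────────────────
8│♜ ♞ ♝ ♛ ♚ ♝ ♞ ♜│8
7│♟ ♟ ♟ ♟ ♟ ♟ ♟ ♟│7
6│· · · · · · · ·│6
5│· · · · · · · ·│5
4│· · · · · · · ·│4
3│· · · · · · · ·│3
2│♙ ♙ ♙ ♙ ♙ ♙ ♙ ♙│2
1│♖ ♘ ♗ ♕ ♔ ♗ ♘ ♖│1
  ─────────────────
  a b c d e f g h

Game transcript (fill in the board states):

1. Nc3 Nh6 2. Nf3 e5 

  a b c d e f g h
  ─────────────────
8│♜ ♞ ♝ ♛ ♚ ♝ · ♜│8
7│♟ ♟ ♟ ♟ · ♟ ♟ ♟│7
6│· · · · · · · ♞│6
5│· · · · ♟ · · ·│5
4│· · · · · · · ·│4
3│· · ♘ · · ♘ · ·│3
2│♙ ♙ ♙ ♙ ♙ ♙ ♙ ♙│2
1│♖ · ♗ ♕ ♔ ♗ · ♖│1
  ─────────────────
  a b c d e f g h

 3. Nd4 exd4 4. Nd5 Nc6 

  a b c d e f g h
  ─────────────────
8│♜ · ♝ ♛ ♚ ♝ · ♜│8
7│♟ ♟ ♟ ♟ · ♟ ♟ ♟│7
6│· · ♞ · · · · ♞│6
5│· · · ♘ · · · ·│5
4│· · · ♟ · · · ·│4
3│· · · · · · · ·│3
2│♙ ♙ ♙ ♙ ♙ ♙ ♙ ♙│2
1│♖ · ♗ ♕ ♔ ♗ · ♖│1
  ─────────────────
  a b c d e f g h

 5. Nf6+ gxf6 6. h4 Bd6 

  a b c d e f g h
  ─────────────────
8│♜ · ♝ ♛ ♚ · · ♜│8
7│♟ ♟ ♟ ♟ · ♟ · ♟│7
6│· · ♞ ♝ · ♟ · ♞│6
5│· · · · · · · ·│5
4│· · · ♟ · · · ♙│4
3│· · · · · · · ·│3
2│♙ ♙ ♙ ♙ ♙ ♙ ♙ ·│2
1│♖ · ♗ ♕ ♔ ♗ · ♖│1
  ─────────────────
  a b c d e f g h

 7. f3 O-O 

  a b c d e f g h
  ─────────────────
8│♜ · ♝ ♛ · ♜ ♚ ·│8
7│♟ ♟ ♟ ♟ · ♟ · ♟│7
6│· · ♞ ♝ · ♟ · ♞│6
5│· · · · · · · ·│5
4│· · · ♟ · · · ♙│4
3│· · · · · ♙ · ·│3
2│♙ ♙ ♙ ♙ ♙ · ♙ ·│2
1│♖ · ♗ ♕ ♔ ♗ · ♖│1
  ─────────────────
  a b c d e f g h


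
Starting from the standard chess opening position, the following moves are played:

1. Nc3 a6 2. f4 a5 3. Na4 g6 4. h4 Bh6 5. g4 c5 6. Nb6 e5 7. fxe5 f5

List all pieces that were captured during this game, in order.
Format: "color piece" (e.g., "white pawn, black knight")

Tracking captures:
  fxe5: captured black pawn

black pawn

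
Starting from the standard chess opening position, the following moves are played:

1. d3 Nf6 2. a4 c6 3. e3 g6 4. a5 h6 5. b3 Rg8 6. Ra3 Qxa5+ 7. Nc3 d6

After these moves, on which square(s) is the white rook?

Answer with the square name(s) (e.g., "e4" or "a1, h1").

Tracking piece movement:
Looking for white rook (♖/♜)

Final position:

  a b c d e f g h
  ─────────────────
8│♜ ♞ ♝ · ♚ ♝ ♜ ·│8
7│♟ ♟ · · ♟ ♟ · ·│7
6│· · ♟ ♟ · ♞ ♟ ♟│6
5│♛ · · · · · · ·│5
4│· · · · · · · ·│4
3│♖ ♙ ♘ ♙ ♙ · · ·│3
2│· · ♙ · · ♙ ♙ ♙│2
1│· · ♗ ♕ ♔ ♗ ♘ ♖│1
  ─────────────────
  a b c d e f g h


a3, h1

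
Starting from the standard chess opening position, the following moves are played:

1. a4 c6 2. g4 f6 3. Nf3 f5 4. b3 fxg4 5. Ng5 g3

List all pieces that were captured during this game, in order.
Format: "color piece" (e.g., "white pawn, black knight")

Tracking captures:
  fxg4: captured white pawn

white pawn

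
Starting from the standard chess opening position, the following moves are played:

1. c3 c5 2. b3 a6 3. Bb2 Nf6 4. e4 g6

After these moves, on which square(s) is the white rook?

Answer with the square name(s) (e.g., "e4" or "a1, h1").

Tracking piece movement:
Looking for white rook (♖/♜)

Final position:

  a b c d e f g h
  ─────────────────
8│♜ ♞ ♝ ♛ ♚ ♝ · ♜│8
7│· ♟ · ♟ ♟ ♟ · ♟│7
6│♟ · · · · ♞ ♟ ·│6
5│· · ♟ · · · · ·│5
4│· · · · ♙ · · ·│4
3│· ♙ ♙ · · · · ·│3
2│♙ ♗ · ♙ · ♙ ♙ ♙│2
1│♖ ♘ · ♕ ♔ ♗ ♘ ♖│1
  ─────────────────
  a b c d e f g h


a1, h1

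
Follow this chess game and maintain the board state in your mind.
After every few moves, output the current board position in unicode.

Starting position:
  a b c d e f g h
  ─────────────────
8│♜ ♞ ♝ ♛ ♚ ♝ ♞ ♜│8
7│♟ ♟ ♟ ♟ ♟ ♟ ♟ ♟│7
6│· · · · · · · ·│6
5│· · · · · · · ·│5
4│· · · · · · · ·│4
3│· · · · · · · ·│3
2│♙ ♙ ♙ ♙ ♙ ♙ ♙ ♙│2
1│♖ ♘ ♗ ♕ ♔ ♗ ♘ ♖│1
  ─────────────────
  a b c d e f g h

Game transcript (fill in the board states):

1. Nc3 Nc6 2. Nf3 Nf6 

  a b c d e f g h
  ─────────────────
8│♜ · ♝ ♛ ♚ ♝ · ♜│8
7│♟ ♟ ♟ ♟ ♟ ♟ ♟ ♟│7
6│· · ♞ · · ♞ · ·│6
5│· · · · · · · ·│5
4│· · · · · · · ·│4
3│· · ♘ · · ♘ · ·│3
2│♙ ♙ ♙ ♙ ♙ ♙ ♙ ♙│2
1│♖ · ♗ ♕ ♔ ♗ · ♖│1
  ─────────────────
  a b c d e f g h

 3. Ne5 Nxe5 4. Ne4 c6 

  a b c d e f g h
  ─────────────────
8│♜ · ♝ ♛ ♚ ♝ · ♜│8
7│♟ ♟ · ♟ ♟ ♟ ♟ ♟│7
6│· · ♟ · · ♞ · ·│6
5│· · · · ♞ · · ·│5
4│· · · · ♘ · · ·│4
3│· · · · · · · ·│3
2│♙ ♙ ♙ ♙ ♙ ♙ ♙ ♙│2
1│♖ · ♗ ♕ ♔ ♗ · ♖│1
  ─────────────────
  a b c d e f g h

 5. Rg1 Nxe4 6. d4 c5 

  a b c d e f g h
  ─────────────────
8│♜ · ♝ ♛ ♚ ♝ · ♜│8
7│♟ ♟ · ♟ ♟ ♟ ♟ ♟│7
6│· · · · · · · ·│6
5│· · ♟ · ♞ · · ·│5
4│· · · ♙ ♞ · · ·│4
3│· · · · · · · ·│3
2│♙ ♙ ♙ · ♙ ♙ ♙ ♙│2
1│♖ · ♗ ♕ ♔ ♗ ♖ ·│1
  ─────────────────
  a b c d e f g h

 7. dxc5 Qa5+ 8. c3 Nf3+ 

  a b c d e f g h
  ─────────────────
8│♜ · ♝ · ♚ ♝ · ♜│8
7│♟ ♟ · ♟ ♟ ♟ ♟ ♟│7
6│· · · · · · · ·│6
5│♛ · ♙ · · · · ·│5
4│· · · · ♞ · · ·│4
3│· · ♙ · · ♞ · ·│3
2│♙ ♙ · · ♙ ♙ ♙ ♙│2
1│♖ · ♗ ♕ ♔ ♗ ♖ ·│1
  ─────────────────
  a b c d e f g h

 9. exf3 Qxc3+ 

  a b c d e f g h
  ─────────────────
8│♜ · ♝ · ♚ ♝ · ♜│8
7│♟ ♟ · ♟ ♟ ♟ ♟ ♟│7
6│· · · · · · · ·│6
5│· · ♙ · · · · ·│5
4│· · · · ♞ · · ·│4
3│· · ♛ · · ♙ · ·│3
2│♙ ♙ · · · ♙ ♙ ♙│2
1│♖ · ♗ ♕ ♔ ♗ ♖ ·│1
  ─────────────────
  a b c d e f g h


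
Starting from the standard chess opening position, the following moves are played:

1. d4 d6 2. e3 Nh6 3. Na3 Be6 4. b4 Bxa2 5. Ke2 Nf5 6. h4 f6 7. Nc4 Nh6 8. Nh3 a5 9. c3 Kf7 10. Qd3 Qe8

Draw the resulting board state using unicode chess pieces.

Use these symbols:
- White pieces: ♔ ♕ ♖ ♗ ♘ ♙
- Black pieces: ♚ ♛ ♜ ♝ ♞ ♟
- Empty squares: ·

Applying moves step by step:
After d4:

♜ ♞ ♝ ♛ ♚ ♝ ♞ ♜
♟ ♟ ♟ ♟ ♟ ♟ ♟ ♟
· · · · · · · ·
· · · · · · · ·
· · · ♙ · · · ·
· · · · · · · ·
♙ ♙ ♙ · ♙ ♙ ♙ ♙
♖ ♘ ♗ ♕ ♔ ♗ ♘ ♖


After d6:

♜ ♞ ♝ ♛ ♚ ♝ ♞ ♜
♟ ♟ ♟ · ♟ ♟ ♟ ♟
· · · ♟ · · · ·
· · · · · · · ·
· · · ♙ · · · ·
· · · · · · · ·
♙ ♙ ♙ · ♙ ♙ ♙ ♙
♖ ♘ ♗ ♕ ♔ ♗ ♘ ♖


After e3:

♜ ♞ ♝ ♛ ♚ ♝ ♞ ♜
♟ ♟ ♟ · ♟ ♟ ♟ ♟
· · · ♟ · · · ·
· · · · · · · ·
· · · ♙ · · · ·
· · · · ♙ · · ·
♙ ♙ ♙ · · ♙ ♙ ♙
♖ ♘ ♗ ♕ ♔ ♗ ♘ ♖


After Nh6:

♜ ♞ ♝ ♛ ♚ ♝ · ♜
♟ ♟ ♟ · ♟ ♟ ♟ ♟
· · · ♟ · · · ♞
· · · · · · · ·
· · · ♙ · · · ·
· · · · ♙ · · ·
♙ ♙ ♙ · · ♙ ♙ ♙
♖ ♘ ♗ ♕ ♔ ♗ ♘ ♖


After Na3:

♜ ♞ ♝ ♛ ♚ ♝ · ♜
♟ ♟ ♟ · ♟ ♟ ♟ ♟
· · · ♟ · · · ♞
· · · · · · · ·
· · · ♙ · · · ·
♘ · · · ♙ · · ·
♙ ♙ ♙ · · ♙ ♙ ♙
♖ · ♗ ♕ ♔ ♗ ♘ ♖


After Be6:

♜ ♞ · ♛ ♚ ♝ · ♜
♟ ♟ ♟ · ♟ ♟ ♟ ♟
· · · ♟ ♝ · · ♞
· · · · · · · ·
· · · ♙ · · · ·
♘ · · · ♙ · · ·
♙ ♙ ♙ · · ♙ ♙ ♙
♖ · ♗ ♕ ♔ ♗ ♘ ♖


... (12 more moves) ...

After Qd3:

♜ ♞ · ♛ · ♝ · ♜
· ♟ ♟ · ♟ ♚ ♟ ♟
· · · ♟ · ♟ · ♞
♟ · · · · · · ·
· ♙ ♘ ♙ · · · ♙
· · ♙ ♕ ♙ · · ♘
♝ · · · ♔ ♙ ♙ ·
♖ · ♗ · · ♗ · ♖


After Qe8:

♜ ♞ · · ♛ ♝ · ♜
· ♟ ♟ · ♟ ♚ ♟ ♟
· · · ♟ · ♟ · ♞
♟ · · · · · · ·
· ♙ ♘ ♙ · · · ♙
· · ♙ ♕ ♙ · · ♘
♝ · · · ♔ ♙ ♙ ·
♖ · ♗ · · ♗ · ♖



  a b c d e f g h
  ─────────────────
8│♜ ♞ · · ♛ ♝ · ♜│8
7│· ♟ ♟ · ♟ ♚ ♟ ♟│7
6│· · · ♟ · ♟ · ♞│6
5│♟ · · · · · · ·│5
4│· ♙ ♘ ♙ · · · ♙│4
3│· · ♙ ♕ ♙ · · ♘│3
2│♝ · · · ♔ ♙ ♙ ·│2
1│♖ · ♗ · · ♗ · ♖│1
  ─────────────────
  a b c d e f g h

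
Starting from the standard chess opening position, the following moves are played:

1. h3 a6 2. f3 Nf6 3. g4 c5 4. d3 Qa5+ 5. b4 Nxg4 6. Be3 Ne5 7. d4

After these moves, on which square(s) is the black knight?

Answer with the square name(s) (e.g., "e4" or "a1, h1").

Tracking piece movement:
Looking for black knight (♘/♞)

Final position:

  a b c d e f g h
  ─────────────────
8│♜ ♞ ♝ · ♚ ♝ · ♜│8
7│· ♟ · ♟ ♟ ♟ ♟ ♟│7
6│♟ · · · · · · ·│6
5│♛ · ♟ · ♞ · · ·│5
4│· ♙ · ♙ · · · ·│4
3│· · · · ♗ ♙ · ♙│3
2│♙ · ♙ · ♙ · · ·│2
1│♖ ♘ · ♕ ♔ ♗ ♘ ♖│1
  ─────────────────
  a b c d e f g h


b8, e5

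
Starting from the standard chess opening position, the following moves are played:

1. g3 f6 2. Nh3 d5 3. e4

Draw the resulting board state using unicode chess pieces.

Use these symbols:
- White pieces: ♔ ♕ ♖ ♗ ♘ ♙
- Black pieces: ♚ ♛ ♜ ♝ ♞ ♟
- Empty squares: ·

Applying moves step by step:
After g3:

♜ ♞ ♝ ♛ ♚ ♝ ♞ ♜
♟ ♟ ♟ ♟ ♟ ♟ ♟ ♟
· · · · · · · ·
· · · · · · · ·
· · · · · · · ·
· · · · · · ♙ ·
♙ ♙ ♙ ♙ ♙ ♙ · ♙
♖ ♘ ♗ ♕ ♔ ♗ ♘ ♖


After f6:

♜ ♞ ♝ ♛ ♚ ♝ ♞ ♜
♟ ♟ ♟ ♟ ♟ · ♟ ♟
· · · · · ♟ · ·
· · · · · · · ·
· · · · · · · ·
· · · · · · ♙ ·
♙ ♙ ♙ ♙ ♙ ♙ · ♙
♖ ♘ ♗ ♕ ♔ ♗ ♘ ♖


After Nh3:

♜ ♞ ♝ ♛ ♚ ♝ ♞ ♜
♟ ♟ ♟ ♟ ♟ · ♟ ♟
· · · · · ♟ · ·
· · · · · · · ·
· · · · · · · ·
· · · · · · ♙ ♘
♙ ♙ ♙ ♙ ♙ ♙ · ♙
♖ ♘ ♗ ♕ ♔ ♗ · ♖


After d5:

♜ ♞ ♝ ♛ ♚ ♝ ♞ ♜
♟ ♟ ♟ · ♟ · ♟ ♟
· · · · · ♟ · ·
· · · ♟ · · · ·
· · · · · · · ·
· · · · · · ♙ ♘
♙ ♙ ♙ ♙ ♙ ♙ · ♙
♖ ♘ ♗ ♕ ♔ ♗ · ♖


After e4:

♜ ♞ ♝ ♛ ♚ ♝ ♞ ♜
♟ ♟ ♟ · ♟ · ♟ ♟
· · · · · ♟ · ·
· · · ♟ · · · ·
· · · · ♙ · · ·
· · · · · · ♙ ♘
♙ ♙ ♙ ♙ · ♙ · ♙
♖ ♘ ♗ ♕ ♔ ♗ · ♖



  a b c d e f g h
  ─────────────────
8│♜ ♞ ♝ ♛ ♚ ♝ ♞ ♜│8
7│♟ ♟ ♟ · ♟ · ♟ ♟│7
6│· · · · · ♟ · ·│6
5│· · · ♟ · · · ·│5
4│· · · · ♙ · · ·│4
3│· · · · · · ♙ ♘│3
2│♙ ♙ ♙ ♙ · ♙ · ♙│2
1│♖ ♘ ♗ ♕ ♔ ♗ · ♖│1
  ─────────────────
  a b c d e f g h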